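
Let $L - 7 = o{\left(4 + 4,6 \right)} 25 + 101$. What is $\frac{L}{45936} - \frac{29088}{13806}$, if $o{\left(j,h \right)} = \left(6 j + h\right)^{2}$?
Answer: $- \frac{126635}{244673} \approx -0.51757$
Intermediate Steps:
$o{\left(j,h \right)} = \left(h + 6 j\right)^{2}$
$L = 73008$ ($L = 7 + \left(\left(6 + 6 \left(4 + 4\right)\right)^{2} \cdot 25 + 101\right) = 7 + \left(\left(6 + 6 \cdot 8\right)^{2} \cdot 25 + 101\right) = 7 + \left(\left(6 + 48\right)^{2} \cdot 25 + 101\right) = 7 + \left(54^{2} \cdot 25 + 101\right) = 7 + \left(2916 \cdot 25 + 101\right) = 7 + \left(72900 + 101\right) = 7 + 73001 = 73008$)
$\frac{L}{45936} - \frac{29088}{13806} = \frac{73008}{45936} - \frac{29088}{13806} = 73008 \cdot \frac{1}{45936} - \frac{1616}{767} = \frac{507}{319} - \frac{1616}{767} = - \frac{126635}{244673}$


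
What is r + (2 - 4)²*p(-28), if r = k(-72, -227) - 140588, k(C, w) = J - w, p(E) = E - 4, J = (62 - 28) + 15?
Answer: -140440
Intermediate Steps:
J = 49 (J = 34 + 15 = 49)
p(E) = -4 + E
k(C, w) = 49 - w
r = -140312 (r = (49 - 1*(-227)) - 140588 = (49 + 227) - 140588 = 276 - 140588 = -140312)
r + (2 - 4)²*p(-28) = -140312 + (2 - 4)²*(-4 - 28) = -140312 + (-2)²*(-32) = -140312 + 4*(-32) = -140312 - 128 = -140440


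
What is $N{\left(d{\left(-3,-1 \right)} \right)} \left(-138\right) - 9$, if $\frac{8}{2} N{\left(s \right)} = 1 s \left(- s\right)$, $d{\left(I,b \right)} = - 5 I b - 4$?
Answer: $\frac{24891}{2} \approx 12446.0$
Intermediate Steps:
$d{\left(I,b \right)} = -4 - 5 I b$ ($d{\left(I,b \right)} = - 5 I b - 4 = -4 - 5 I b$)
$N{\left(s \right)} = - \frac{s^{2}}{4}$ ($N{\left(s \right)} = \frac{1 s \left(- s\right)}{4} = \frac{s \left(- s\right)}{4} = \frac{\left(-1\right) s^{2}}{4} = - \frac{s^{2}}{4}$)
$N{\left(d{\left(-3,-1 \right)} \right)} \left(-138\right) - 9 = - \frac{\left(-4 - \left(-15\right) \left(-1\right)\right)^{2}}{4} \left(-138\right) - 9 = - \frac{\left(-4 - 15\right)^{2}}{4} \left(-138\right) - 9 = - \frac{\left(-19\right)^{2}}{4} \left(-138\right) - 9 = \left(- \frac{1}{4}\right) 361 \left(-138\right) - 9 = \left(- \frac{361}{4}\right) \left(-138\right) - 9 = \frac{24909}{2} - 9 = \frac{24891}{2}$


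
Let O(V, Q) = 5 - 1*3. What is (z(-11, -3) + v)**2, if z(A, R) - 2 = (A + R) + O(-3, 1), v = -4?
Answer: 196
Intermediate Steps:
O(V, Q) = 2 (O(V, Q) = 5 - 3 = 2)
z(A, R) = 4 + A + R (z(A, R) = 2 + ((A + R) + 2) = 2 + (2 + A + R) = 4 + A + R)
(z(-11, -3) + v)**2 = ((4 - 11 - 3) - 4)**2 = (-10 - 4)**2 = (-14)**2 = 196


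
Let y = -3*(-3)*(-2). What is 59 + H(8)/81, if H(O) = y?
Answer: 529/9 ≈ 58.778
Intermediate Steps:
y = -18 (y = 9*(-2) = -18)
H(O) = -18
59 + H(8)/81 = 59 - 18/81 = 59 + (1/81)*(-18) = 59 - 2/9 = 529/9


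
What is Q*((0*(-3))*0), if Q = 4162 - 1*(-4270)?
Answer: 0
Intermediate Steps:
Q = 8432 (Q = 4162 + 4270 = 8432)
Q*((0*(-3))*0) = 8432*((0*(-3))*0) = 8432*(0*0) = 8432*0 = 0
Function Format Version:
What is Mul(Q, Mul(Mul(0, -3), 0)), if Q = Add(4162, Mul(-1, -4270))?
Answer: 0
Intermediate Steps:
Q = 8432 (Q = Add(4162, 4270) = 8432)
Mul(Q, Mul(Mul(0, -3), 0)) = Mul(8432, Mul(Mul(0, -3), 0)) = Mul(8432, Mul(0, 0)) = Mul(8432, 0) = 0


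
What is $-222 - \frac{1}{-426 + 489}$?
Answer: $- \frac{13987}{63} \approx -222.02$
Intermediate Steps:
$-222 - \frac{1}{-426 + 489} = -222 - \frac{1}{63} = - \frac{13987}{63}$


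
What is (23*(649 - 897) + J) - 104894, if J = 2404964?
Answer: 2294366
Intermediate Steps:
(23*(649 - 897) + J) - 104894 = (23*(649 - 897) + 2404964) - 104894 = (23*(-248) + 2404964) - 104894 = (-5704 + 2404964) - 104894 = 2399260 - 104894 = 2294366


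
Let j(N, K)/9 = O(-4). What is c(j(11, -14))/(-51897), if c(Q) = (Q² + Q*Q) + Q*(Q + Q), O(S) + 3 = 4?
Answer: -108/17299 ≈ -0.0062431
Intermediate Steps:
O(S) = 1 (O(S) = -3 + 4 = 1)
j(N, K) = 9 (j(N, K) = 9*1 = 9)
c(Q) = 4*Q² (c(Q) = (Q² + Q²) + Q*(2*Q) = 2*Q² + 2*Q² = 4*Q²)
c(j(11, -14))/(-51897) = (4*9²)/(-51897) = (4*81)*(-1/51897) = 324*(-1/51897) = -108/17299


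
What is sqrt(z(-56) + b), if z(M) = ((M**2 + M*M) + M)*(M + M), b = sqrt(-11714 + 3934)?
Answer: sqrt(-696192 + 2*I*sqrt(1945)) ≈ 0.053 + 834.38*I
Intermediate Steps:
b = 2*I*sqrt(1945) (b = sqrt(-7780) = 2*I*sqrt(1945) ≈ 88.204*I)
z(M) = 2*M*(M + 2*M**2) (z(M) = ((M**2 + M**2) + M)*(2*M) = (2*M**2 + M)*(2*M) = (M + 2*M**2)*(2*M) = 2*M*(M + 2*M**2))
sqrt(z(-56) + b) = sqrt((-56)**2*(2 + 4*(-56)) + 2*I*sqrt(1945)) = sqrt(3136*(2 - 224) + 2*I*sqrt(1945)) = sqrt(3136*(-222) + 2*I*sqrt(1945)) = sqrt(-696192 + 2*I*sqrt(1945))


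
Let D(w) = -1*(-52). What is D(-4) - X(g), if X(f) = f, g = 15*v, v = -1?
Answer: 67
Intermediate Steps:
g = -15 (g = 15*(-1) = -15)
D(w) = 52
D(-4) - X(g) = 52 - 1*(-15) = 52 + 15 = 67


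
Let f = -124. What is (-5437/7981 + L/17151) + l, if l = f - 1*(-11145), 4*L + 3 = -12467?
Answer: 3016919669993/273764262 ≈ 11020.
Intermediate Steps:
L = -6235/2 (L = -¾ + (¼)*(-12467) = -¾ - 12467/4 = -6235/2 ≈ -3117.5)
l = 11021 (l = -124 - 1*(-11145) = -124 + 11145 = 11021)
(-5437/7981 + L/17151) + l = (-5437/7981 - 6235/2/17151) + 11021 = (-5437*1/7981 - 6235/2*1/17151) + 11021 = (-5437/7981 - 6235/34302) + 11021 = -236261509/273764262 + 11021 = 3016919669993/273764262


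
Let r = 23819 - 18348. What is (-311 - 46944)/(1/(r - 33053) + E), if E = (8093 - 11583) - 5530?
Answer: 1303387410/248789641 ≈ 5.2389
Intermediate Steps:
E = -9020 (E = -3490 - 5530 = -9020)
r = 5471
(-311 - 46944)/(1/(r - 33053) + E) = (-311 - 46944)/(1/(5471 - 33053) - 9020) = -47255/(1/(-27582) - 9020) = -47255/(-1/27582 - 9020) = -47255/(-248789641/27582) = -47255*(-27582/248789641) = 1303387410/248789641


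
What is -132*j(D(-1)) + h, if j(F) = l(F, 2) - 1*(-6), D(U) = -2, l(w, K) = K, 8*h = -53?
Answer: -8501/8 ≈ -1062.6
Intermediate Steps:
h = -53/8 (h = (⅛)*(-53) = -53/8 ≈ -6.6250)
j(F) = 8 (j(F) = 2 - 1*(-6) = 2 + 6 = 8)
-132*j(D(-1)) + h = -132*8 - 53/8 = -1056 - 53/8 = -8501/8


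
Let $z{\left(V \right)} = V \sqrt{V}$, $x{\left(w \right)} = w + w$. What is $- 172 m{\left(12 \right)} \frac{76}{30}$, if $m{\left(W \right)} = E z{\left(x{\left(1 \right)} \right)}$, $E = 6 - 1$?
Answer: $- \frac{13072 \sqrt{2}}{3} \approx -6162.2$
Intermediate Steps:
$x{\left(w \right)} = 2 w$
$z{\left(V \right)} = V^{\frac{3}{2}}$
$E = 5$ ($E = 6 - 1 = 5$)
$m{\left(W \right)} = 10 \sqrt{2}$ ($m{\left(W \right)} = 5 \left(2 \cdot 1\right)^{\frac{3}{2}} = 5 \cdot 2^{\frac{3}{2}} = 5 \cdot 2 \sqrt{2} = 10 \sqrt{2}$)
$- 172 m{\left(12 \right)} \frac{76}{30} = - 172 \cdot 10 \sqrt{2} \cdot \frac{76}{30} = - 1720 \sqrt{2} \cdot 76 \cdot \frac{1}{30} = - 1720 \sqrt{2} \cdot \frac{38}{15} = - \frac{13072 \sqrt{2}}{3}$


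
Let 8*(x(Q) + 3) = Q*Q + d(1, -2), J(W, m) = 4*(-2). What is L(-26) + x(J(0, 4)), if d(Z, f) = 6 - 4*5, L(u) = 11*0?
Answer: 13/4 ≈ 3.2500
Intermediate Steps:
L(u) = 0
d(Z, f) = -14 (d(Z, f) = 6 - 20 = -14)
J(W, m) = -8
x(Q) = -19/4 + Q²/8 (x(Q) = -3 + (Q*Q - 14)/8 = -3 + (Q² - 14)/8 = -3 + (-14 + Q²)/8 = -3 + (-7/4 + Q²/8) = -19/4 + Q²/8)
L(-26) + x(J(0, 4)) = 0 + (-19/4 + (⅛)*(-8)²) = 0 + (-19/4 + (⅛)*64) = 0 + (-19/4 + 8) = 0 + 13/4 = 13/4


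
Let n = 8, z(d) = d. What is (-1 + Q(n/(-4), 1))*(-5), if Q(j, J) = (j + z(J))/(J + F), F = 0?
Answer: 10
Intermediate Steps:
Q(j, J) = (J + j)/J (Q(j, J) = (j + J)/(J + 0) = (J + j)/J)
(-1 + Q(n/(-4), 1))*(-5) = (-1 + (1 + 8/(-4))/1)*(-5) = (-1 + 1*(1 + 8*(-¼)))*(-5) = (-1 + 1*(1 - 2))*(-5) = (-1 + 1*(-1))*(-5) = (-1 - 1)*(-5) = -2*(-5) = 10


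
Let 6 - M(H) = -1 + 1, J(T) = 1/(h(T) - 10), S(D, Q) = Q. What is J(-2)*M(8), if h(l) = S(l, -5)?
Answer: -⅖ ≈ -0.40000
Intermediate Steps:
h(l) = -5
J(T) = -1/15 (J(T) = 1/(-5 - 10) = 1/(-15) = -1/15)
M(H) = 6 (M(H) = 6 - (-1 + 1) = 6 - 1*0 = 6 + 0 = 6)
J(-2)*M(8) = -1/15*6 = -⅖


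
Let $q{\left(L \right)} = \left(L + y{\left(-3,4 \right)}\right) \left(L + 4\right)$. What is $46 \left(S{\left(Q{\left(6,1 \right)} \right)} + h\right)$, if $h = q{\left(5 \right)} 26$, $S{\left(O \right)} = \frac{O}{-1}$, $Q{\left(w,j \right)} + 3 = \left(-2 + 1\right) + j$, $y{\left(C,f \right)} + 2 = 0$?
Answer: $32430$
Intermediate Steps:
$y{\left(C,f \right)} = -2$ ($y{\left(C,f \right)} = -2 + 0 = -2$)
$Q{\left(w,j \right)} = -4 + j$ ($Q{\left(w,j \right)} = -3 + \left(\left(-2 + 1\right) + j\right) = -3 + \left(-1 + j\right) = -4 + j$)
$q{\left(L \right)} = \left(-2 + L\right) \left(4 + L\right)$ ($q{\left(L \right)} = \left(L - 2\right) \left(L + 4\right) = \left(-2 + L\right) \left(4 + L\right)$)
$S{\left(O \right)} = - O$ ($S{\left(O \right)} = O \left(-1\right) = - O$)
$h = 702$ ($h = \left(-8 + 5^{2} + 2 \cdot 5\right) 26 = \left(-8 + 25 + 10\right) 26 = 27 \cdot 26 = 702$)
$46 \left(S{\left(Q{\left(6,1 \right)} \right)} + h\right) = 46 \left(- (-4 + 1) + 702\right) = 46 \left(\left(-1\right) \left(-3\right) + 702\right) = 46 \left(3 + 702\right) = 46 \cdot 705 = 32430$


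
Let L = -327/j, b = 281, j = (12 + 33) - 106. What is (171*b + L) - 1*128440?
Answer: -4903402/61 ≈ -80384.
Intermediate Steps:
j = -61 (j = 45 - 106 = -61)
L = 327/61 (L = -327/(-61) = -327*(-1/61) = 327/61 ≈ 5.3607)
(171*b + L) - 1*128440 = (171*281 + 327/61) - 1*128440 = (48051 + 327/61) - 128440 = 2931438/61 - 128440 = -4903402/61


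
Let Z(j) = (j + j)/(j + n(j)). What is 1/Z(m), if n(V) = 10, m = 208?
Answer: 109/208 ≈ 0.52404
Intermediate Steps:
Z(j) = 2*j/(10 + j) (Z(j) = (j + j)/(j + 10) = (2*j)/(10 + j) = 2*j/(10 + j))
1/Z(m) = 1/(2*208/(10 + 208)) = 1/(2*208/218) = 1/(2*208*(1/218)) = 1/(208/109) = 109/208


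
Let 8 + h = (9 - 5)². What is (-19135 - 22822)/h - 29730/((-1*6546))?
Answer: -45735447/8728 ≈ -5240.1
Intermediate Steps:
h = 8 (h = -8 + (9 - 5)² = -8 + 4² = -8 + 16 = 8)
(-19135 - 22822)/h - 29730/((-1*6546)) = (-19135 - 22822)/8 - 29730/((-1*6546)) = -41957*⅛ - 29730/(-6546) = -41957/8 - 29730*(-1/6546) = -41957/8 + 4955/1091 = -45735447/8728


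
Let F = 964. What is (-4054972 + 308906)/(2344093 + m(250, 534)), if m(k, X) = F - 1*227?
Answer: -1873033/1172415 ≈ -1.5976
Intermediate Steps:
m(k, X) = 737 (m(k, X) = 964 - 1*227 = 964 - 227 = 737)
(-4054972 + 308906)/(2344093 + m(250, 534)) = (-4054972 + 308906)/(2344093 + 737) = -3746066/2344830 = -3746066*1/2344830 = -1873033/1172415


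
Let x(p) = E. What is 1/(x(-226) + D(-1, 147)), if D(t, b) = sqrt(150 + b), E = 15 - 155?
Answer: -140/19303 - 3*sqrt(33)/19303 ≈ -0.0081456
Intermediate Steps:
E = -140
x(p) = -140
1/(x(-226) + D(-1, 147)) = 1/(-140 + sqrt(150 + 147)) = 1/(-140 + sqrt(297)) = 1/(-140 + 3*sqrt(33))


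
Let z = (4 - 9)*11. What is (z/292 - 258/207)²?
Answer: 835614649/405941904 ≈ 2.0585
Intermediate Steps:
z = -55 (z = -5*11 = -55)
(z/292 - 258/207)² = (-55/292 - 258/207)² = (-55*1/292 - 258*1/207)² = (-55/292 - 86/69)² = (-28907/20148)² = 835614649/405941904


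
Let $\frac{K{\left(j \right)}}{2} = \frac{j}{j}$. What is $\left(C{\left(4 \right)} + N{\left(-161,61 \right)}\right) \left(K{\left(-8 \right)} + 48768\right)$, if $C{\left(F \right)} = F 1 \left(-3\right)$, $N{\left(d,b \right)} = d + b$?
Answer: $-5462240$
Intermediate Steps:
$K{\left(j \right)} = 2$ ($K{\left(j \right)} = 2 \frac{j}{j} = 2 \cdot 1 = 2$)
$N{\left(d,b \right)} = b + d$
$C{\left(F \right)} = - 3 F$ ($C{\left(F \right)} = F \left(-3\right) = - 3 F$)
$\left(C{\left(4 \right)} + N{\left(-161,61 \right)}\right) \left(K{\left(-8 \right)} + 48768\right) = \left(\left(-3\right) 4 + \left(61 - 161\right)\right) \left(2 + 48768\right) = \left(-12 - 100\right) 48770 = \left(-112\right) 48770 = -5462240$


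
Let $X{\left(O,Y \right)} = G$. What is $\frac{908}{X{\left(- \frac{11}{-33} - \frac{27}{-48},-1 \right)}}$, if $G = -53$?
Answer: $- \frac{908}{53} \approx -17.132$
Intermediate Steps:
$X{\left(O,Y \right)} = -53$
$\frac{908}{X{\left(- \frac{11}{-33} - \frac{27}{-48},-1 \right)}} = \frac{908}{-53} = 908 \left(- \frac{1}{53}\right) = - \frac{908}{53}$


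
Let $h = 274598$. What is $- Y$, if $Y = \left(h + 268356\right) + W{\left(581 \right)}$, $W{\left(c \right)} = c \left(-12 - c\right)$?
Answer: $-198421$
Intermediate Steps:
$Y = 198421$ ($Y = \left(274598 + 268356\right) - 581 \left(12 + 581\right) = 542954 - 581 \cdot 593 = 542954 - 344533 = 198421$)
$- Y = \left(-1\right) 198421 = -198421$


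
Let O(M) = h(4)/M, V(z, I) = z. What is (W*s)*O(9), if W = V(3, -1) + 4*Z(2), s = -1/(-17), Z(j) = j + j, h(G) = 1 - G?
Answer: -19/51 ≈ -0.37255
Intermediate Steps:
O(M) = -3/M (O(M) = (1 - 1*4)/M = (1 - 4)/M = -3/M)
Z(j) = 2*j
s = 1/17 (s = -1*(-1/17) = 1/17 ≈ 0.058824)
W = 19 (W = 3 + 4*(2*2) = 3 + 4*4 = 3 + 16 = 19)
(W*s)*O(9) = (19*(1/17))*(-3/9) = 19*(-3*⅑)/17 = (19/17)*(-⅓) = -19/51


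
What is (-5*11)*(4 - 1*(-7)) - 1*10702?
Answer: -11307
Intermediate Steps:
(-5*11)*(4 - 1*(-7)) - 1*10702 = -55*(4 + 7) - 10702 = -55*11 - 10702 = -605 - 10702 = -11307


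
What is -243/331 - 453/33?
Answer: -52654/3641 ≈ -14.461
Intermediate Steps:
-243/331 - 453/33 = -243*1/331 - 453*1/33 = -243/331 - 151/11 = -52654/3641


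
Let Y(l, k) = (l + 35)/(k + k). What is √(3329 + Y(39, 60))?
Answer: √2996655/30 ≈ 57.703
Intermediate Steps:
Y(l, k) = (35 + l)/(2*k) (Y(l, k) = (35 + l)/((2*k)) = (35 + l)*(1/(2*k)) = (35 + l)/(2*k))
√(3329 + Y(39, 60)) = √(3329 + (½)*(35 + 39)/60) = √(3329 + (½)*(1/60)*74) = √(3329 + 37/60) = √(199777/60) = √2996655/30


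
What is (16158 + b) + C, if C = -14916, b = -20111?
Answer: -18869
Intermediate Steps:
(16158 + b) + C = (16158 - 20111) - 14916 = -3953 - 14916 = -18869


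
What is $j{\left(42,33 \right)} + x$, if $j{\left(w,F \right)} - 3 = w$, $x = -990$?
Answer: $-945$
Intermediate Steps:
$j{\left(w,F \right)} = 3 + w$
$j{\left(42,33 \right)} + x = \left(3 + 42\right) - 990 = 45 - 990 = -945$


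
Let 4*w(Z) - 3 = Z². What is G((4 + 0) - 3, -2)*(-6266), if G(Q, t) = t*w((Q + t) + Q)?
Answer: 9399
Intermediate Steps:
w(Z) = ¾ + Z²/4
G(Q, t) = t*(¾ + (t + 2*Q)²/4) (G(Q, t) = t*(¾ + ((Q + t) + Q)²/4) = t*(¾ + (t + 2*Q)²/4))
G((4 + 0) - 3, -2)*(-6266) = ((¼)*(-2)*(3 + (-2 + 2*((4 + 0) - 3))²))*(-6266) = ((¼)*(-2)*(3 + (-2 + 2*(4 - 3))²))*(-6266) = ((¼)*(-2)*(3 + (-2 + 2*1)²))*(-6266) = ((¼)*(-2)*(3 + (-2 + 2)²))*(-6266) = ((¼)*(-2)*(3 + 0²))*(-6266) = ((¼)*(-2)*(3 + 0))*(-6266) = ((¼)*(-2)*3)*(-6266) = -3/2*(-6266) = 9399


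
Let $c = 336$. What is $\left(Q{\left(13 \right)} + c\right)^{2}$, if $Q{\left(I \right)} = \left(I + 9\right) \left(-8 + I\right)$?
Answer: $198916$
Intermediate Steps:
$Q{\left(I \right)} = \left(-8 + I\right) \left(9 + I\right)$ ($Q{\left(I \right)} = \left(9 + I\right) \left(-8 + I\right) = \left(-8 + I\right) \left(9 + I\right)$)
$\left(Q{\left(13 \right)} + c\right)^{2} = \left(\left(-72 + 13 + 13^{2}\right) + 336\right)^{2} = \left(\left(-72 + 13 + 169\right) + 336\right)^{2} = \left(110 + 336\right)^{2} = 446^{2} = 198916$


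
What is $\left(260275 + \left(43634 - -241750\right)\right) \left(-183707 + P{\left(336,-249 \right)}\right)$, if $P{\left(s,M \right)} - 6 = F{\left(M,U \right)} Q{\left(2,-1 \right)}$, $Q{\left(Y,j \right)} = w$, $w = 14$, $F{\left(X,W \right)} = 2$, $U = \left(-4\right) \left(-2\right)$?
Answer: $-100222825507$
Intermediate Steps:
$U = 8$
$Q{\left(Y,j \right)} = 14$
$P{\left(s,M \right)} = 34$ ($P{\left(s,M \right)} = 6 + 2 \cdot 14 = 6 + 28 = 34$)
$\left(260275 + \left(43634 - -241750\right)\right) \left(-183707 + P{\left(336,-249 \right)}\right) = \left(260275 + \left(43634 - -241750\right)\right) \left(-183707 + 34\right) = \left(260275 + \left(43634 + 241750\right)\right) \left(-183673\right) = \left(260275 + 285384\right) \left(-183673\right) = 545659 \left(-183673\right) = -100222825507$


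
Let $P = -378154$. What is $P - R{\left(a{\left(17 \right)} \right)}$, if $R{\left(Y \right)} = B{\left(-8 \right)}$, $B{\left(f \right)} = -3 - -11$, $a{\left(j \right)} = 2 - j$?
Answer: $-378162$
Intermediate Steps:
$B{\left(f \right)} = 8$ ($B{\left(f \right)} = -3 + 11 = 8$)
$R{\left(Y \right)} = 8$
$P - R{\left(a{\left(17 \right)} \right)} = -378154 - 8 = -378162$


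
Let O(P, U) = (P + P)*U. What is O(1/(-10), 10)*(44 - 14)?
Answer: -60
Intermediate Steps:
O(P, U) = 2*P*U (O(P, U) = (2*P)*U = 2*P*U)
O(1/(-10), 10)*(44 - 14) = (2*10/(-10))*(44 - 14) = (2*(-⅒)*10)*30 = -2*30 = -60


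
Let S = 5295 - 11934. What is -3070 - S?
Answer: 3569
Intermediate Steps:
S = -6639
-3070 - S = -3070 - 1*(-6639) = -3070 + 6639 = 3569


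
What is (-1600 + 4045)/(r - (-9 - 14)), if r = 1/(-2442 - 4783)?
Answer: 17665125/166174 ≈ 106.30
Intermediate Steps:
r = -1/7225 (r = 1/(-7225) = -1/7225 ≈ -0.00013841)
(-1600 + 4045)/(r - (-9 - 14)) = (-1600 + 4045)/(-1/7225 - (-9 - 14)) = 2445/(-1/7225 - 1*(-23)) = 2445/(-1/7225 + 23) = 2445/(166174/7225) = 2445*(7225/166174) = 17665125/166174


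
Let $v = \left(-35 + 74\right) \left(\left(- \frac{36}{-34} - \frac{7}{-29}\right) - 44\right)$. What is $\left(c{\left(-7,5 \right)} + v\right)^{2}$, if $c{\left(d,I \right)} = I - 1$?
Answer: $\frac{670788846289}{243049} \approx 2.7599 \cdot 10^{6}$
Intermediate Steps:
$c{\left(d,I \right)} = -1 + I$ ($c{\left(d,I \right)} = I - 1 = -1 + I$)
$v = - \frac{820989}{493}$ ($v = 39 \left(\left(\left(-36\right) \left(- \frac{1}{34}\right) - - \frac{7}{29}\right) - 44\right) = 39 \left(\left(\frac{18}{17} + \frac{7}{29}\right) - 44\right) = 39 \left(\frac{641}{493} - 44\right) = 39 \left(- \frac{21051}{493}\right) = - \frac{820989}{493} \approx -1665.3$)
$\left(c{\left(-7,5 \right)} + v\right)^{2} = \left(\left(-1 + 5\right) - \frac{820989}{493}\right)^{2} = \left(4 - \frac{820989}{493}\right)^{2} = \left(- \frac{819017}{493}\right)^{2} = \frac{670788846289}{243049}$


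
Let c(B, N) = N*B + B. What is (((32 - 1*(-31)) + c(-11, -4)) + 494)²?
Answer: 348100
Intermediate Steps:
c(B, N) = B + B*N (c(B, N) = B*N + B = B + B*N)
(((32 - 1*(-31)) + c(-11, -4)) + 494)² = (((32 - 1*(-31)) - 11*(1 - 4)) + 494)² = (((32 + 31) - 11*(-3)) + 494)² = ((63 + 33) + 494)² = (96 + 494)² = 590² = 348100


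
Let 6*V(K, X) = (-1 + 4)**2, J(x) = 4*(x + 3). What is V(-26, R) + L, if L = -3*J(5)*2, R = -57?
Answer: -381/2 ≈ -190.50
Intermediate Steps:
J(x) = 12 + 4*x (J(x) = 4*(3 + x) = 12 + 4*x)
V(K, X) = 3/2 (V(K, X) = (-1 + 4)**2/6 = (1/6)*3**2 = (1/6)*9 = 3/2)
L = -192 (L = -3*(12 + 4*5)*2 = -3*(12 + 20)*2 = -3*32*2 = -96*2 = -192)
V(-26, R) + L = 3/2 - 192 = -381/2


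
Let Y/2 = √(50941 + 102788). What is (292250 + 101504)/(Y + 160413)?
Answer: 21054420134/8577238551 - 787508*√17081/8577238551 ≈ 2.4427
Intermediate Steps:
Y = 6*√17081 (Y = 2*√(50941 + 102788) = 2*√153729 = 2*(3*√17081) = 6*√17081 ≈ 784.17)
(292250 + 101504)/(Y + 160413) = (292250 + 101504)/(6*√17081 + 160413) = 393754/(160413 + 6*√17081)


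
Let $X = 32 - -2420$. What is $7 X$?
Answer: $17164$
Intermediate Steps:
$X = 2452$ ($X = 32 + 2420 = 2452$)
$7 X = 7 \cdot 2452 = 17164$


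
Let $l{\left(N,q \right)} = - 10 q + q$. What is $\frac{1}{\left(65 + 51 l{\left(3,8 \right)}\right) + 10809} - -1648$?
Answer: $\frac{11868897}{7202} \approx 1648.0$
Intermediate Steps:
$l{\left(N,q \right)} = - 9 q$
$\frac{1}{\left(65 + 51 l{\left(3,8 \right)}\right) + 10809} - -1648 = \frac{1}{\left(65 + 51 \left(\left(-9\right) 8\right)\right) + 10809} - -1648 = \frac{1}{\left(65 + 51 \left(-72\right)\right) + 10809} + 1648 = \frac{1}{\left(65 - 3672\right) + 10809} + 1648 = \frac{1}{-3607 + 10809} + 1648 = \frac{1}{7202} + 1648 = \frac{11868897}{7202}$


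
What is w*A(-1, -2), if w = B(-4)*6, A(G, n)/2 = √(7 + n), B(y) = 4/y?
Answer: -12*√5 ≈ -26.833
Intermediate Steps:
A(G, n) = 2*√(7 + n)
w = -6 (w = (4/(-4))*6 = (4*(-¼))*6 = -1*6 = -6)
w*A(-1, -2) = -12*√(7 - 2) = -12*√5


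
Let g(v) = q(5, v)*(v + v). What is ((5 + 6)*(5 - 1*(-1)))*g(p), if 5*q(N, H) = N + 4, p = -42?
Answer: -49896/5 ≈ -9979.2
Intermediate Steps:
q(N, H) = ⅘ + N/5 (q(N, H) = (N + 4)/5 = (4 + N)/5 = ⅘ + N/5)
g(v) = 18*v/5 (g(v) = (⅘ + (⅕)*5)*(v + v) = (⅘ + 1)*(2*v) = 9*(2*v)/5 = 18*v/5)
((5 + 6)*(5 - 1*(-1)))*g(p) = ((5 + 6)*(5 - 1*(-1)))*((18/5)*(-42)) = (11*(5 + 1))*(-756/5) = (11*6)*(-756/5) = 66*(-756/5) = -49896/5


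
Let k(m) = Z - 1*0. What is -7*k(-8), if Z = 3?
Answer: -21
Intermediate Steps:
k(m) = 3 (k(m) = 3 - 1*0 = 3 + 0 = 3)
-7*k(-8) = -7*3 = -21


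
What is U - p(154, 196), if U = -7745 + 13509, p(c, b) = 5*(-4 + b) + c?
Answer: 4650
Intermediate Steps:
p(c, b) = -20 + c + 5*b (p(c, b) = (-20 + 5*b) + c = -20 + c + 5*b)
U = 5764
U - p(154, 196) = 5764 - (-20 + 154 + 5*196) = 5764 - (-20 + 154 + 980) = 5764 - 1*1114 = 5764 - 1114 = 4650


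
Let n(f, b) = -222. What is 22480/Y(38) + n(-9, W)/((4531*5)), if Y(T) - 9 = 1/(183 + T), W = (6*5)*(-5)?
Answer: 11255141062/4508345 ≈ 2496.5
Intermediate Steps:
W = -150 (W = 30*(-5) = -150)
Y(T) = 9 + 1/(183 + T)
22480/Y(38) + n(-9, W)/((4531*5)) = 22480/(((1648 + 9*38)/(183 + 38))) - 222/(4531*5) = 22480/(((1648 + 342)/221)) - 222/22655 = 22480/(((1/221)*1990)) - 222*1/22655 = 22480/(1990/221) - 222/22655 = 22480*(221/1990) - 222/22655 = 496808/199 - 222/22655 = 11255141062/4508345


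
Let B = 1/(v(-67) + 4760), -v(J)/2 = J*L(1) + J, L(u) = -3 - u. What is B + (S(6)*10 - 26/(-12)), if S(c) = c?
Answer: 406385/6537 ≈ 62.167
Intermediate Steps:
v(J) = 6*J (v(J) = -2*(J*(-3 - 1*1) + J) = -2*(J*(-3 - 1) + J) = -2*(J*(-4) + J) = -2*(-4*J + J) = -(-6)*J = 6*J)
B = 1/4358 (B = 1/(6*(-67) + 4760) = 1/(-402 + 4760) = 1/4358 ≈ 0.00022946)
B + (S(6)*10 - 26/(-12)) = 1/4358 + (6*10 - 26/(-12)) = 1/4358 + (60 - 26*(-1/12)) = 1/4358 + (60 + 13/6) = 1/4358 + 373/6 = 406385/6537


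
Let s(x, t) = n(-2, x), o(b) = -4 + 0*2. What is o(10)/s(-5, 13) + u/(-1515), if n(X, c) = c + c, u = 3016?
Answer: -482/303 ≈ -1.5908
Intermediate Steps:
o(b) = -4 (o(b) = -4 + 0 = -4)
n(X, c) = 2*c
s(x, t) = 2*x
o(10)/s(-5, 13) + u/(-1515) = -4/(2*(-5)) + 3016/(-1515) = -4/(-10) + 3016*(-1/1515) = -4*(-1/10) - 3016/1515 = 2/5 - 3016/1515 = -482/303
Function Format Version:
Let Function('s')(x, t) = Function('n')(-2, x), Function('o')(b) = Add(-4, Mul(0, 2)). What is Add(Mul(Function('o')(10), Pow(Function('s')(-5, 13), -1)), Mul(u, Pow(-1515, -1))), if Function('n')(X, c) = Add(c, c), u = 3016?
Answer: Rational(-482, 303) ≈ -1.5908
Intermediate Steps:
Function('o')(b) = -4 (Function('o')(b) = Add(-4, 0) = -4)
Function('n')(X, c) = Mul(2, c)
Function('s')(x, t) = Mul(2, x)
Add(Mul(Function('o')(10), Pow(Function('s')(-5, 13), -1)), Mul(u, Pow(-1515, -1))) = Add(Mul(-4, Pow(Mul(2, -5), -1)), Mul(3016, Pow(-1515, -1))) = Add(Mul(-4, Pow(-10, -1)), Mul(3016, Rational(-1, 1515))) = Add(Mul(-4, Rational(-1, 10)), Rational(-3016, 1515)) = Add(Rational(2, 5), Rational(-3016, 1515)) = Rational(-482, 303)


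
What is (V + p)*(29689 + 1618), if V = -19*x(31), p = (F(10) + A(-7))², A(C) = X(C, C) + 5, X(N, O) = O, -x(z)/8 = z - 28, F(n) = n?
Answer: 16279640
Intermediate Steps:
x(z) = 224 - 8*z (x(z) = -8*(z - 28) = -8*(-28 + z) = 224 - 8*z)
A(C) = 5 + C (A(C) = C + 5 = 5 + C)
p = 64 (p = (10 + (5 - 7))² = (10 - 2)² = 8² = 64)
V = 456 (V = -19*(224 - 8*31) = -19*(224 - 248) = -19*(-24) = 456)
(V + p)*(29689 + 1618) = (456 + 64)*(29689 + 1618) = 520*31307 = 16279640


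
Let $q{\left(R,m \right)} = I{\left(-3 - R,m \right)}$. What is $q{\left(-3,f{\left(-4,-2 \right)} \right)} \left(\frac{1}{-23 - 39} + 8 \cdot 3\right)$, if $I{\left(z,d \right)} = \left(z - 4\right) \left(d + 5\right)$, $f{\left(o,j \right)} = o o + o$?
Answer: $- \frac{50558}{31} \approx -1630.9$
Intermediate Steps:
$f{\left(o,j \right)} = o + o^{2}$ ($f{\left(o,j \right)} = o^{2} + o = o + o^{2}$)
$I{\left(z,d \right)} = \left(-4 + z\right) \left(5 + d\right)$
$q{\left(R,m \right)} = -35 - 5 R - 4 m + m \left(-3 - R\right)$ ($q{\left(R,m \right)} = -20 - 4 m + 5 \left(-3 - R\right) + m \left(-3 - R\right) = -20 - 4 m - \left(15 + 5 R\right) + m \left(-3 - R\right) = -35 - 5 R - 4 m + m \left(-3 - R\right)$)
$q{\left(-3,f{\left(-4,-2 \right)} \right)} \left(\frac{1}{-23 - 39} + 8 \cdot 3\right) = \left(-35 - 7 \left(- 4 \left(1 - 4\right)\right) - -15 - - 3 \left(- 4 \left(1 - 4\right)\right)\right) \left(\frac{1}{-23 - 39} + 8 \cdot 3\right) = \left(-35 - 7 \left(\left(-4\right) \left(-3\right)\right) + 15 - - 3 \left(\left(-4\right) \left(-3\right)\right)\right) \left(\frac{1}{-62} + 24\right) = \left(-35 - 84 + 15 - \left(-3\right) 12\right) \left(- \frac{1}{62} + 24\right) = \left(-35 - 84 + 15 + 36\right) \frac{1487}{62} = \left(-68\right) \frac{1487}{62} = - \frac{50558}{31}$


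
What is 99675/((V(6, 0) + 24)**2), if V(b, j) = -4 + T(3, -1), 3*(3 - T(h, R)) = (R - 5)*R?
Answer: 11075/49 ≈ 226.02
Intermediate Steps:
T(h, R) = 3 - R*(-5 + R)/3 (T(h, R) = 3 - (R - 5)*R/3 = 3 - (-5 + R)*R/3 = 3 - R*(-5 + R)/3)
V(b, j) = -3 (V(b, j) = -4 + (3 - 1/3*(-1)**2 + (5/3)*(-1)) = -4 + (3 - 1/3*1 - 5/3) = -4 + (3 - 1/3 - 5/3) = -4 + 1 = -3)
99675/((V(6, 0) + 24)**2) = 99675/((-3 + 24)**2) = 99675/(21**2) = 99675/441 = 99675*(1/441) = 11075/49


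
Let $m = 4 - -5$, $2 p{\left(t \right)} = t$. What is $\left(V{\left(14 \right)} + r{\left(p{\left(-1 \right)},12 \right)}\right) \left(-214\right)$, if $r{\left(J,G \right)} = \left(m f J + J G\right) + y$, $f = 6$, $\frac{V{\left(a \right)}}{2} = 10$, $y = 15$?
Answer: $-428$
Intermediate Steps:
$p{\left(t \right)} = \frac{t}{2}$
$V{\left(a \right)} = 20$ ($V{\left(a \right)} = 2 \cdot 10 = 20$)
$m = 9$ ($m = 4 + 5 = 9$)
$r{\left(J,G \right)} = 15 + 54 J + G J$ ($r{\left(J,G \right)} = \left(9 \cdot 6 J + J G\right) + 15 = \left(54 J + G J\right) + 15 = 15 + 54 J + G J$)
$\left(V{\left(14 \right)} + r{\left(p{\left(-1 \right)},12 \right)}\right) \left(-214\right) = \left(20 + \left(15 + 54 \cdot \frac{1}{2} \left(-1\right) + 12 \cdot \frac{1}{2} \left(-1\right)\right)\right) \left(-214\right) = \left(20 + \left(15 + 54 \left(- \frac{1}{2}\right) + 12 \left(- \frac{1}{2}\right)\right)\right) \left(-214\right) = \left(20 - 18\right) \left(-214\right) = 2 \left(-214\right) = -428$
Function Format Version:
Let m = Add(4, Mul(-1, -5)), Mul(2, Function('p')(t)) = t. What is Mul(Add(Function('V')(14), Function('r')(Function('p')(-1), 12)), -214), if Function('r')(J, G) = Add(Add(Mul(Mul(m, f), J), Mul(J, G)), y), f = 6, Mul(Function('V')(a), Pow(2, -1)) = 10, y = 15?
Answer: -428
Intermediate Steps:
Function('p')(t) = Mul(Rational(1, 2), t)
Function('V')(a) = 20 (Function('V')(a) = Mul(2, 10) = 20)
m = 9 (m = Add(4, 5) = 9)
Function('r')(J, G) = Add(15, Mul(54, J), Mul(G, J)) (Function('r')(J, G) = Add(Add(Mul(Mul(9, 6), J), Mul(J, G)), 15) = Add(Add(Mul(54, J), Mul(G, J)), 15) = Add(15, Mul(54, J), Mul(G, J)))
Mul(Add(Function('V')(14), Function('r')(Function('p')(-1), 12)), -214) = Mul(Add(20, Add(15, Mul(54, Mul(Rational(1, 2), -1)), Mul(12, Mul(Rational(1, 2), -1)))), -214) = Mul(Add(20, Add(15, Mul(54, Rational(-1, 2)), Mul(12, Rational(-1, 2)))), -214) = Mul(Add(20, Add(15, -27, -6)), -214) = Mul(Add(20, -18), -214) = Mul(2, -214) = -428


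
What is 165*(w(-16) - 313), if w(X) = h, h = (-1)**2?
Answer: -51480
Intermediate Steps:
h = 1
w(X) = 1
165*(w(-16) - 313) = 165*(1 - 313) = 165*(-312) = -51480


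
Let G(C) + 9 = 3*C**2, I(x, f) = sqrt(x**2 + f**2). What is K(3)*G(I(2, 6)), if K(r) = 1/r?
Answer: 37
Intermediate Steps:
I(x, f) = sqrt(f**2 + x**2)
G(C) = -9 + 3*C**2
K(r) = 1/r
K(3)*G(I(2, 6)) = (-9 + 3*(sqrt(6**2 + 2**2))**2)/3 = (-9 + 3*(sqrt(36 + 4))**2)/3 = (-9 + 3*(sqrt(40))**2)/3 = (-9 + 3*(2*sqrt(10))**2)/3 = (-9 + 3*40)/3 = (-9 + 120)/3 = (1/3)*111 = 37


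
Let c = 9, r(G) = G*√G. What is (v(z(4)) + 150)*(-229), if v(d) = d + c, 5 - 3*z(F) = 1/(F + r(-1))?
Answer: -625170/17 + 229*I/51 ≈ -36775.0 + 4.4902*I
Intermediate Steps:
r(G) = G^(3/2)
z(F) = 5/3 - 1/(3*(F - I)) (z(F) = 5/3 - 1/(3*(F + (-1)^(3/2))) = 5/3 - 1/(3*(F - I)))
v(d) = 9 + d (v(d) = d + 9 = 9 + d)
(v(z(4)) + 150)*(-229) = ((9 + (-1 - 5*I + 5*4)/(3*(4 - I))) + 150)*(-229) = ((9 + ((4 + I)/17)*(-1 - 5*I + 20)/3) + 150)*(-229) = ((9 + ((4 + I)/17)*(19 - 5*I)/3) + 150)*(-229) = ((9 + (4 + I)*(19 - 5*I)/51) + 150)*(-229) = (159 + (4 + I)*(19 - 5*I)/51)*(-229) = -36411 - 229*(4 + I)*(19 - 5*I)/51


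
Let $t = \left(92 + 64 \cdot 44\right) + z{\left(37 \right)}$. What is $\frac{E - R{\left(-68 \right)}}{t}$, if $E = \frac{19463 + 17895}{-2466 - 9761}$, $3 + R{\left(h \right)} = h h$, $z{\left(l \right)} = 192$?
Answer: $- \frac{2261533}{1516148} \approx -1.4916$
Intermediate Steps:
$R{\left(h \right)} = -3 + h^{2}$ ($R{\left(h \right)} = -3 + h h = -3 + h^{2}$)
$t = 3100$ ($t = \left(92 + 64 \cdot 44\right) + 192 = \left(92 + 2816\right) + 192 = 2908 + 192 = 3100$)
$E = - \frac{37358}{12227}$ ($E = \frac{37358}{-12227} = 37358 \left(- \frac{1}{12227}\right) = - \frac{37358}{12227} \approx -3.0554$)
$\frac{E - R{\left(-68 \right)}}{t} = \frac{- \frac{37358}{12227} - \left(-3 + \left(-68\right)^{2}\right)}{3100} = \left(- \frac{37358}{12227} - \left(-3 + 4624\right)\right) \frac{1}{3100} = \left(- \frac{37358}{12227} - 4621\right) \frac{1}{3100} = \left(- \frac{56538325}{12227}\right) \frac{1}{3100} = - \frac{2261533}{1516148}$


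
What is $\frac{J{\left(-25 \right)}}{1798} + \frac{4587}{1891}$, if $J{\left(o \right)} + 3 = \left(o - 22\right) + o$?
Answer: $\frac{261471}{109678} \approx 2.384$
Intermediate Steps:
$J{\left(o \right)} = -25 + 2 o$ ($J{\left(o \right)} = -3 + \left(\left(o - 22\right) + o\right) = -3 + \left(\left(-22 + o\right) + o\right) = -3 + \left(-22 + 2 o\right) = -25 + 2 o$)
$\frac{J{\left(-25 \right)}}{1798} + \frac{4587}{1891} = \frac{-25 + 2 \left(-25\right)}{1798} + \frac{4587}{1891} = \left(-25 - 50\right) \frac{1}{1798} + 4587 \cdot \frac{1}{1891} = \left(-75\right) \frac{1}{1798} + \frac{4587}{1891} = - \frac{75}{1798} + \frac{4587}{1891} = \frac{261471}{109678}$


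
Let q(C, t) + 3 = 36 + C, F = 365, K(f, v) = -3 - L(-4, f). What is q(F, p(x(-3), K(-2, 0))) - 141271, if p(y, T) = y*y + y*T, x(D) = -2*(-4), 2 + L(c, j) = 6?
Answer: -140873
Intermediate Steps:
L(c, j) = 4 (L(c, j) = -2 + 6 = 4)
x(D) = 8
K(f, v) = -7 (K(f, v) = -3 - 1*4 = -3 - 4 = -7)
p(y, T) = y² + T*y
q(C, t) = 33 + C (q(C, t) = -3 + (36 + C) = 33 + C)
q(F, p(x(-3), K(-2, 0))) - 141271 = (33 + 365) - 141271 = 398 - 141271 = -140873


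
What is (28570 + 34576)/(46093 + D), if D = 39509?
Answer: 31573/42801 ≈ 0.73767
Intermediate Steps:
(28570 + 34576)/(46093 + D) = (28570 + 34576)/(46093 + 39509) = 63146/85602 = 63146*(1/85602) = 31573/42801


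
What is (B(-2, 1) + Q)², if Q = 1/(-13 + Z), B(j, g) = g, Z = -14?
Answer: 676/729 ≈ 0.92730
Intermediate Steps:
Q = -1/27 (Q = 1/(-13 - 14) = 1/(-27) = -1/27 ≈ -0.037037)
(B(-2, 1) + Q)² = (1 - 1/27)² = (26/27)² = 676/729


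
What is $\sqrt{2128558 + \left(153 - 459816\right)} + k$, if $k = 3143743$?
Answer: $3143743 + \sqrt{1668895} \approx 3.145 \cdot 10^{6}$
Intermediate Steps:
$\sqrt{2128558 + \left(153 - 459816\right)} + k = \sqrt{2128558 + \left(153 - 459816\right)} + 3143743 = \sqrt{2128558 - 459663} + 3143743 = \sqrt{1668895} + 3143743 = 3143743 + \sqrt{1668895}$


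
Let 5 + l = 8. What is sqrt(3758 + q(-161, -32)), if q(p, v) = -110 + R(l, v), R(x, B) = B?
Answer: 4*sqrt(226) ≈ 60.133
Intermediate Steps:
l = 3 (l = -5 + 8 = 3)
q(p, v) = -110 + v
sqrt(3758 + q(-161, -32)) = sqrt(3758 + (-110 - 32)) = sqrt(3758 - 142) = sqrt(3616) = 4*sqrt(226)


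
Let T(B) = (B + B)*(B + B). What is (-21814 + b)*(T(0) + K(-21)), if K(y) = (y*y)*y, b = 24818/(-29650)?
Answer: 2995053325299/14825 ≈ 2.0203e+8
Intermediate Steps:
b = -12409/14825 (b = 24818*(-1/29650) = -12409/14825 ≈ -0.83703)
T(B) = 4*B**2 (T(B) = (2*B)*(2*B) = 4*B**2)
K(y) = y**3 (K(y) = y**2*y = y**3)
(-21814 + b)*(T(0) + K(-21)) = (-21814 - 12409/14825)*(4*0**2 + (-21)**3) = -323404959*(4*0 - 9261)/14825 = -323404959*(0 - 9261)/14825 = -323404959/14825*(-9261) = 2995053325299/14825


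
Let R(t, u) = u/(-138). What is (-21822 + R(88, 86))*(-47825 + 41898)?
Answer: 8924645447/69 ≈ 1.2934e+8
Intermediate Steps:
R(t, u) = -u/138 (R(t, u) = u*(-1/138) = -u/138)
(-21822 + R(88, 86))*(-47825 + 41898) = (-21822 - 1/138*86)*(-47825 + 41898) = (-21822 - 43/69)*(-5927) = -1505761/69*(-5927) = 8924645447/69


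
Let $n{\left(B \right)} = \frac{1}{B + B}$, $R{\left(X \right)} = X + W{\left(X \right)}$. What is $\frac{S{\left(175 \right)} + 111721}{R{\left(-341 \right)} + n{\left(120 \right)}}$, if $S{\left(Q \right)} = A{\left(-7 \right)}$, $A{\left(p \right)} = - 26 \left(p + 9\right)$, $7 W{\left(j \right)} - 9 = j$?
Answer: $- \frac{187603920}{652553} \approx -287.49$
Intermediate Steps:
$W{\left(j \right)} = \frac{9}{7} + \frac{j}{7}$
$R{\left(X \right)} = \frac{9}{7} + \frac{8 X}{7}$ ($R{\left(X \right)} = X + \left(\frac{9}{7} + \frac{X}{7}\right) = \frac{9}{7} + \frac{8 X}{7}$)
$A{\left(p \right)} = -234 - 26 p$ ($A{\left(p \right)} = - 26 \left(9 + p\right) = -234 - 26 p$)
$n{\left(B \right)} = \frac{1}{2 B}$
$S{\left(Q \right)} = -52$ ($S{\left(Q \right)} = -234 - -182 = -234 + 182 = -52$)
$\frac{S{\left(175 \right)} + 111721}{R{\left(-341 \right)} + n{\left(120 \right)}} = \frac{-52 + 111721}{\left(\frac{9}{7} + \frac{8}{7} \left(-341\right)\right) + \frac{1}{2 \cdot 120}} = \frac{111669}{\left(\frac{9}{7} - \frac{2728}{7}\right) + \frac{1}{2} \cdot \frac{1}{120}} = \frac{111669}{- \frac{2719}{7} + \frac{1}{240}} = \frac{111669}{- \frac{652553}{1680}} = 111669 \left(- \frac{1680}{652553}\right) = - \frac{187603920}{652553}$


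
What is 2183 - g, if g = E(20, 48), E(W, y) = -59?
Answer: 2242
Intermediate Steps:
g = -59
2183 - g = 2183 - 1*(-59) = 2183 + 59 = 2242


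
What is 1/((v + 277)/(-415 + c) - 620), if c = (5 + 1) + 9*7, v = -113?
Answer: -173/107342 ≈ -0.0016117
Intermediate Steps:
c = 69 (c = 6 + 63 = 69)
1/((v + 277)/(-415 + c) - 620) = 1/((-113 + 277)/(-415 + 69) - 620) = 1/(164/(-346) - 620) = 1/(164*(-1/346) - 620) = 1/(-82/173 - 620) = 1/(-107342/173) = -173/107342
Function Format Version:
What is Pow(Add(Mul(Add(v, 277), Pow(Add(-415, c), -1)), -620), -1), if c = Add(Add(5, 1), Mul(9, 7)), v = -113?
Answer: Rational(-173, 107342) ≈ -0.0016117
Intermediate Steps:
c = 69 (c = Add(6, 63) = 69)
Pow(Add(Mul(Add(v, 277), Pow(Add(-415, c), -1)), -620), -1) = Pow(Add(Mul(Add(-113, 277), Pow(Add(-415, 69), -1)), -620), -1) = Pow(Add(Mul(164, Pow(-346, -1)), -620), -1) = Pow(Add(Mul(164, Rational(-1, 346)), -620), -1) = Pow(Add(Rational(-82, 173), -620), -1) = Pow(Rational(-107342, 173), -1) = Rational(-173, 107342)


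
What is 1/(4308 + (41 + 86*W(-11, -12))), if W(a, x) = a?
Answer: 1/3403 ≈ 0.00029386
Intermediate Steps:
1/(4308 + (41 + 86*W(-11, -12))) = 1/(4308 + (41 + 86*(-11))) = 1/(4308 + (41 - 946)) = 1/(4308 - 905) = 1/3403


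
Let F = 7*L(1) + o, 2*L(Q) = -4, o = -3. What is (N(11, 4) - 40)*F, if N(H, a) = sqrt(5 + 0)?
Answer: 680 - 17*sqrt(5) ≈ 641.99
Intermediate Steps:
L(Q) = -2 (L(Q) = (1/2)*(-4) = -2)
N(H, a) = sqrt(5)
F = -17 (F = 7*(-2) - 3 = -14 - 3 = -17)
(N(11, 4) - 40)*F = (sqrt(5) - 40)*(-17) = (-40 + sqrt(5))*(-17) = 680 - 17*sqrt(5)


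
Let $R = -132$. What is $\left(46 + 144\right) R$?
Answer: $-25080$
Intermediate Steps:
$\left(46 + 144\right) R = \left(46 + 144\right) \left(-132\right) = 190 \left(-132\right) = -25080$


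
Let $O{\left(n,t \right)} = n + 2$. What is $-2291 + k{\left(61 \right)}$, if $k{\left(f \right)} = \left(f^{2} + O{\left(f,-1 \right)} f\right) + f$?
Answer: $5334$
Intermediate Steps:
$O{\left(n,t \right)} = 2 + n$
$k{\left(f \right)} = f + f^{2} + f \left(2 + f\right)$ ($k{\left(f \right)} = \left(f^{2} + \left(2 + f\right) f\right) + f = \left(f^{2} + f \left(2 + f\right)\right) + f = f + f^{2} + f \left(2 + f\right)$)
$-2291 + k{\left(61 \right)} = -2291 + 61 \left(3 + 2 \cdot 61\right) = -2291 + 61 \left(3 + 122\right) = -2291 + 61 \cdot 125 = -2291 + 7625 = 5334$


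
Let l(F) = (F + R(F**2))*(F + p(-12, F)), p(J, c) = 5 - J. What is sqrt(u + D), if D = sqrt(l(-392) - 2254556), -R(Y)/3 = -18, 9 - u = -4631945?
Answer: sqrt(4631954 + I*sqrt(2127806)) ≈ 2152.2 + 0.34*I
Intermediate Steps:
u = 4631954 (u = 9 - 1*(-4631945) = 9 + 4631945 = 4631954)
R(Y) = 54 (R(Y) = -3*(-18) = 54)
l(F) = (17 + F)*(54 + F) (l(F) = (F + 54)*(F + (5 - 1*(-12))) = (54 + F)*(F + (5 + 12)) = (54 + F)*(F + 17) = (54 + F)*(17 + F) = (17 + F)*(54 + F))
D = I*sqrt(2127806) (D = sqrt((918 + (-392)**2 + 71*(-392)) - 2254556) = sqrt((918 + 153664 - 27832) - 2254556) = sqrt(126750 - 2254556) = sqrt(-2127806) = I*sqrt(2127806) ≈ 1458.7*I)
sqrt(u + D) = sqrt(4631954 + I*sqrt(2127806))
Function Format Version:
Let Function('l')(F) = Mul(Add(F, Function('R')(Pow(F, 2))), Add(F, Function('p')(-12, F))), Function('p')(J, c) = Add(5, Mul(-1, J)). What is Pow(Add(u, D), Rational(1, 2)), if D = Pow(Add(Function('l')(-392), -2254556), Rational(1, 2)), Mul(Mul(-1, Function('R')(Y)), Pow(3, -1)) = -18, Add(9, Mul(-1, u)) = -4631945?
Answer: Pow(Add(4631954, Mul(I, Pow(2127806, Rational(1, 2)))), Rational(1, 2)) ≈ Add(2152.2, Mul(0.34, I))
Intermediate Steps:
u = 4631954 (u = Add(9, Mul(-1, -4631945)) = Add(9, 4631945) = 4631954)
Function('R')(Y) = 54 (Function('R')(Y) = Mul(-3, -18) = 54)
Function('l')(F) = Mul(Add(17, F), Add(54, F)) (Function('l')(F) = Mul(Add(F, 54), Add(F, Add(5, Mul(-1, -12)))) = Mul(Add(54, F), Add(F, Add(5, 12))) = Mul(Add(54, F), Add(F, 17)) = Mul(Add(54, F), Add(17, F)) = Mul(Add(17, F), Add(54, F)))
D = Mul(I, Pow(2127806, Rational(1, 2))) (D = Pow(Add(Add(918, Pow(-392, 2), Mul(71, -392)), -2254556), Rational(1, 2)) = Pow(Add(Add(918, 153664, -27832), -2254556), Rational(1, 2)) = Pow(Add(126750, -2254556), Rational(1, 2)) = Pow(-2127806, Rational(1, 2)) = Mul(I, Pow(2127806, Rational(1, 2))) ≈ Mul(1458.7, I))
Pow(Add(u, D), Rational(1, 2)) = Pow(Add(4631954, Mul(I, Pow(2127806, Rational(1, 2)))), Rational(1, 2))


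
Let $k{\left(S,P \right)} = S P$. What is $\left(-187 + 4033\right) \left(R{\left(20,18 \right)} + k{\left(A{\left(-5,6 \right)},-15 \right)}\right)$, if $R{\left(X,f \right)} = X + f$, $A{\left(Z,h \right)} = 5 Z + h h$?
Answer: $-488442$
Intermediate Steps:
$A{\left(Z,h \right)} = h^{2} + 5 Z$ ($A{\left(Z,h \right)} = 5 Z + h^{2} = h^{2} + 5 Z$)
$k{\left(S,P \right)} = P S$
$\left(-187 + 4033\right) \left(R{\left(20,18 \right)} + k{\left(A{\left(-5,6 \right)},-15 \right)}\right) = \left(-187 + 4033\right) \left(\left(20 + 18\right) - 15 \left(6^{2} + 5 \left(-5\right)\right)\right) = 3846 \left(38 - 15 \left(36 - 25\right)\right) = 3846 \left(38 - 165\right) = 3846 \left(-127\right) = -488442$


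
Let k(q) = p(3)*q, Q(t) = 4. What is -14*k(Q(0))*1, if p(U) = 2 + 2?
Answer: -224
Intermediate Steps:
p(U) = 4
k(q) = 4*q
-14*k(Q(0))*1 = -56*4*1 = -14*16*1 = -224*1 = -224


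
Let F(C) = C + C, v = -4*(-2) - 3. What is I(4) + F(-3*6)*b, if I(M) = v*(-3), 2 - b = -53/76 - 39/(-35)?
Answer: -47874/665 ≈ -71.991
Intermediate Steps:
v = 5 (v = 8 - 3 = 5)
F(C) = 2*C
b = 4211/2660 (b = 2 - (-53/76 - 39/(-35)) = 2 - (-53*1/76 - 39*(-1/35)) = 2 - (-53/76 + 39/35) = 2 - 1*1109/2660 = 2 - 1109/2660 = 4211/2660 ≈ 1.5831)
I(M) = -15 (I(M) = 5*(-3) = -15)
I(4) + F(-3*6)*b = -15 + (2*(-3*6))*(4211/2660) = -15 + (2*(-18))*(4211/2660) = -15 - 36*4211/2660 = -15 - 37899/665 = -47874/665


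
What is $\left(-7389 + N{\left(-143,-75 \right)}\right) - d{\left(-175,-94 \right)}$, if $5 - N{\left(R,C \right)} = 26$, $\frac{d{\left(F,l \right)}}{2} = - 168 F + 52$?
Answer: $-66314$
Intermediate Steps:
$d{\left(F,l \right)} = 104 - 336 F$ ($d{\left(F,l \right)} = 2 \left(- 168 F + 52\right) = 2 \left(52 - 168 F\right) = 104 - 336 F$)
$N{\left(R,C \right)} = -21$ ($N{\left(R,C \right)} = 5 - 26 = -21$)
$\left(-7389 + N{\left(-143,-75 \right)}\right) - d{\left(-175,-94 \right)} = \left(-7389 - 21\right) - \left(104 - -58800\right) = -7410 - \left(104 + 58800\right) = -7410 - 58904 = -66314$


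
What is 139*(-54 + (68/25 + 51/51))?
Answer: -174723/25 ≈ -6988.9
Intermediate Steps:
139*(-54 + (68/25 + 51/51)) = 139*(-54 + (68*(1/25) + 51*(1/51))) = 139*(-54 + (68/25 + 1)) = 139*(-54 + 93/25) = 139*(-1257/25) = -174723/25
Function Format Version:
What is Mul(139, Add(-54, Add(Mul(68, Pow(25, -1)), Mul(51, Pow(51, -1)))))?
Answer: Rational(-174723, 25) ≈ -6988.9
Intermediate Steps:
Mul(139, Add(-54, Add(Mul(68, Pow(25, -1)), Mul(51, Pow(51, -1))))) = Mul(139, Add(-54, Add(Mul(68, Rational(1, 25)), Mul(51, Rational(1, 51))))) = Mul(139, Add(-54, Add(Rational(68, 25), 1))) = Mul(139, Add(-54, Rational(93, 25))) = Mul(139, Rational(-1257, 25)) = Rational(-174723, 25)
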